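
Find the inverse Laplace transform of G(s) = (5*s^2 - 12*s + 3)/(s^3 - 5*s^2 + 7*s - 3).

2*t*exp(t) + 3*exp(3*t) + 2*exp(t)

Factor the denominator: s^3 - 5*s^2 + 7*s - 3 = (s - 3)*(s - 1)^2.
Partial fraction decomposition gives [2/(s - 1)] + [2/(s - 1)^2] + [3/(s - 3)].
Invert each term: 2/(s - 1) ↔ 2e^(t); 2/(s - 1)^2 ↔ 2t·e^(t); 3/(s - 3) ↔ 3e^(3t).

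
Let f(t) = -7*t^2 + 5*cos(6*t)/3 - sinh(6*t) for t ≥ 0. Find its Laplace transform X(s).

Apply the Laplace transform termwise.
(-7)·[L{t^2} = 2!/s^3 = 2/s^3]; (-1)·[L{sinh(6t)} = 6/(s^2 - 36)]; (5/3)·[L{cos(6t)} = s/(s^2 + 36)].

X(s) = 5*s/(3*(s^2 + 36)) - 6/(s^2 - 36) - 14/s^3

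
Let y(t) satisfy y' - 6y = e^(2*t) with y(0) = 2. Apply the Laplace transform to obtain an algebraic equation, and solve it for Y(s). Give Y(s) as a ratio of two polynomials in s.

Y(s) = (2*s - 3)/(s^2 - 8*s + 12)

Take the Laplace transform of both sides.
The derivative rules (L{y'} = sY - y(0) = sY - 2) turn the left side into (s - 6)Y - (2).
The right side is L{e^(2*t)} = 1/(s - 2).
So (s - 6)Y = 1/(s - 2) + (2).
Divide through and combine into a single rational function.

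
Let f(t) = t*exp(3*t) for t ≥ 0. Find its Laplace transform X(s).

X(s) = (s - 3)^(-2)

L{e^(3t)} = 1/(s - 3).
Then apply L{t·g(t)} = -d/ds[G(s)] with G(s) = 1/(s - 3):
differentiating 1 time and applying the sign gives (s - 3)^(-2).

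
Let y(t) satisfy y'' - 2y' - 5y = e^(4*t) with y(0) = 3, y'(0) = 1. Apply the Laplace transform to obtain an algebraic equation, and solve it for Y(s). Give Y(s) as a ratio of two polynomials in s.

Y(s) = (3*s^2 - 17*s + 21)/(s^3 - 6*s^2 + 3*s + 20)

Laplace-transform each side.
The derivative rules (L{y''} = s^2 Y - s·y(0) - y'(0) and L{y'} = sY - y(0), with y(0) = 3, y'(0) = 1) turn the left side into (s^2 - 2*s - 5)Y - (3*s - 5).
The right side is L{e^(4*t)} = 1/(s - 4).
So (s^2 - 2*s - 5)Y = 1/(s - 4) + (3*s - 5).
Isolate Y and clear denominators.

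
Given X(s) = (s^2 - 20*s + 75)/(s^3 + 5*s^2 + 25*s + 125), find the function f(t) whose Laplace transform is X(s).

Factor the denominator: s^3 + 5*s^2 + 25*s + 125 = (s + 5)*(s^2 + 25).
Partial fraction decomposition gives [4/(s + 5)] + [-3*s/(s^2 + 25)] + [-5/(s^2 + 25)].
Invert each term: 4/(s + 5) ↔ 4e^(-5t); -3·s/(s^2 + 25) ↔ -3cos(5t); -1·5/(s^2 + 25) ↔ -sin(5t).

f(t) = -sin(5*t) - 3*cos(5*t) + 4*exp(-5*t)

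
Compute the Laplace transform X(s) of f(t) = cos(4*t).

L{cos(4t)} = s/(s^2 + 16).

X(s) = s/(s^2 + 16)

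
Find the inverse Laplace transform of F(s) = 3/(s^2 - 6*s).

Rewrite the denominator: s^2 - 6*s = (s - 3)^2 - 9.
The form in (s - 3) signals a first-shifting-theorem factor e^(3t).
Since L{sinh(3t)} = 3/(s^2 - 9), the inverse is e^(3*t)*sinh(3*t).

exp(3*t)*sinh(3*t)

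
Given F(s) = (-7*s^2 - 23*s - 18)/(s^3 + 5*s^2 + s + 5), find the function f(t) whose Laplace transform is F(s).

f(t) = -3*sin(t) - 4*cos(t) - 3*exp(-5*t)

Factor the denominator: s^3 + 5*s^2 + s + 5 = (s + 5)*(s^2 + 1).
Partial fraction decomposition gives [-3/(s + 5)] + [-4*s/(s^2 + 1)] + [-3/(s^2 + 1)].
Invert each term: -3/(s + 5) ↔ -3e^(-5t); -4·s/(s^2 + 1) ↔ -4cos(t); -3·1/(s^2 + 1) ↔ -3sin(t).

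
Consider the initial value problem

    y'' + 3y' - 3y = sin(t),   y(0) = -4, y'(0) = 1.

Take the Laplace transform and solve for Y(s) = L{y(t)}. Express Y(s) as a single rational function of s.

Y(s) = (-4*s^3 - 11*s^2 - 4*s - 10)/(s^4 + 3*s^3 - 2*s^2 + 3*s - 3)

Laplace-transform each side.
With L{y''} = s^2 Y - s·y(0) - y'(0) and L{y'} = sY - y(0), with y(0) = -4, y'(0) = 1: the LHS transforms to (s^2 + 3*s - 3)Y - (-4*s - 11).
The right side is L{sin(t)} = 1/(s^2 + 1).
So (s^2 + 3*s - 3)Y = 1/(s^2 + 1) + (-4*s - 11).
Solve for Y(s) and write it as one ratio of polynomials.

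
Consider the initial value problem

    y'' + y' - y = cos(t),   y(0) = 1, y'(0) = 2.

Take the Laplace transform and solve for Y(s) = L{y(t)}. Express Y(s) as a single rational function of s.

Y(s) = (s^3 + 3*s^2 + 2*s + 3)/(s^4 + s^3 + s - 1)

Apply the Laplace transform to the equation.
With L{y''} = s^2 Y - s·y(0) - y'(0) and L{y'} = sY - y(0), with y(0) = 1, y'(0) = 2: the LHS transforms to (s^2 + s - 1)Y - (s + 3).
The right side is L{cos(t)} = s/(s^2 + 1).
So (s^2 + s - 1)Y = s/(s^2 + 1) + (s + 3).
Isolate Y and clear denominators.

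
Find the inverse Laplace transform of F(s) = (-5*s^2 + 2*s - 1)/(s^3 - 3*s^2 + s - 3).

-4*exp(3*t) - sin(t) - cos(t)

Factor the denominator: s^3 - 3*s^2 + s - 3 = (s - 3)*(s^2 + 1).
Partial fraction decomposition gives [-4/(s - 3)] + [-s/(s^2 + 1)] + [-1/(s^2 + 1)].
Invert each term: -4/(s - 3) ↔ -4e^(3t); -1·s/(s^2 + 1) ↔ -cos(t); -1·1/(s^2 + 1) ↔ -sin(t).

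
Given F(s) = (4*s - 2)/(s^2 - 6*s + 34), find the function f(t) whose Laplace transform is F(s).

Complete the square in the denominator: s^2 - 6*s + 34 = (s - 3)^2 + 5^2.
Split the numerator to match: 4*s - 2 = 4·(s - 3) + 2·5.
Invert each term: 4·(s - 3)/((s - 3)^2 + 25) ↔ 4e^(3t)cos(5t); 2·5/((s - 3)^2 + 25) ↔ 2e^(3t)sin(5t).

f(t) = 2*exp(3*t)*sin(5*t) + 4*exp(3*t)*cos(5*t)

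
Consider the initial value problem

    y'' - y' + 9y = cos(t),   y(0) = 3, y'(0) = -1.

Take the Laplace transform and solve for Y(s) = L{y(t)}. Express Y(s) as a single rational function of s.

Y(s) = (3*s^3 - 4*s^2 + 4*s - 4)/(s^4 - s^3 + 10*s^2 - s + 9)

Transform both sides with L{·}.
With L{y''} = s^2 Y - s·y(0) - y'(0) and L{y'} = sY - y(0), with y(0) = 3, y'(0) = -1: the LHS transforms to (s^2 - s + 9)Y - (3*s - 4).
The right side is L{cos(t)} = s/(s^2 + 1).
So (s^2 - s + 9)Y = s/(s^2 + 1) + (3*s - 4).
Divide through and combine into a single rational function.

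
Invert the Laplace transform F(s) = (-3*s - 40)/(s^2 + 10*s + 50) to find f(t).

f(t) = -5*exp(-5*t)*sin(5*t) - 3*exp(-5*t)*cos(5*t)

Complete the square in the denominator: s^2 + 10*s + 50 = (s + 5)^2 + 5^2.
Split the numerator to match: -3*s - 40 = -3·(s + 5) - 5·5.
Invert each term: -3·(s + 5)/((s + 5)^2 + 25) ↔ -3e^(-5t)cos(5t); -5·5/((s + 5)^2 + 25) ↔ -5e^(-5t)sin(5t).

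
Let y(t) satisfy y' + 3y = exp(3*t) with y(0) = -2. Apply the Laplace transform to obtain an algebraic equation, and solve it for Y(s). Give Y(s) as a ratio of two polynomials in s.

Take the Laplace transform of both sides.
Using L{y'} = sY - y(0) = sY - (-2), the left side becomes (s + 3)Y - (-2).
The right side is L{exp(3*t)} = 1/(s - 3).
So (s + 3)Y = 1/(s - 3) + (-2).
Isolate Y and clear denominators.

Y(s) = (-2*s + 7)/(s^2 - 9)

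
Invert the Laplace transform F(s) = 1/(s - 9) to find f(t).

f(t) = exp(9*t)

Since L{e^(9t)} = 1/(s - 9), the inverse is e^(9*t).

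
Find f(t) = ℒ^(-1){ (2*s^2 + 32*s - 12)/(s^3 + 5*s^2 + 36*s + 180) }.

f(t) = 2*sin(6*t) + 4*cos(6*t) - 2*exp(-5*t)

Factor the denominator: s^3 + 5*s^2 + 36*s + 180 = (s + 5)*(s^2 + 36).
Partial fraction decomposition gives [-2/(s + 5)] + [4*s/(s^2 + 36)] + [12/(s^2 + 36)].
Invert each term: -2/(s + 5) ↔ -2e^(-5t); 4·s/(s^2 + 36) ↔ 4cos(6t); 2·6/(s^2 + 36) ↔ 2sin(6t).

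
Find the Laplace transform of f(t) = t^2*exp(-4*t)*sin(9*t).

54*(s^2 + 8*s - 11)/(s^2 + 8*s + 97)^3

L{sin(9t)} = 9/(s^2 + 81).
Multiplying by e^(-4t) shifts s → s + 4, so L{exp(-4*t)*sin(9*t)} = 9/((s + 4)^2 + 81).
Then apply L{t^2·g(t)} = (-1)^2 d^2/ds^2[G(s)] with G(s) = 9/((s + 4)^2 + 81):
differentiating 2 times and applying the sign gives 54*(s^2 + 8*s - 11)/(s^2 + 8*s + 97)^3.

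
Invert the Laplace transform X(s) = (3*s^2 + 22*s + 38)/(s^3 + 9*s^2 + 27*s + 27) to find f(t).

f(t) = -t^2*exp(-3*t)/2 + 4*t*exp(-3*t) + 3*exp(-3*t)

Factor the denominator: s^3 + 9*s^2 + 27*s + 27 = (s + 3)^3.
Partial fraction decomposition gives [3/(s + 3)] + [4/(s + 3)^2] + [-1/(s + 3)^3].
Invert each term: 3/(s + 3) ↔ 3e^(-3t); 4/(s + 3)^2 ↔ 4t·e^(-3t); -1/(s + 3)^3 ↔ (-1/2)t^2·e^(-3t).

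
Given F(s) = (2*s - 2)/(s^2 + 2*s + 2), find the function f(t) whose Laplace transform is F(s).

f(t) = -4*exp(-t)*sin(t) + 2*exp(-t)*cos(t)

Complete the square in the denominator: s^2 + 2*s + 2 = (s + 1)^2 + 1^2.
Split the numerator to match: 2*s - 2 = 2·(s + 1) - 4·1.
Invert each term: 2·(s + 1)/((s + 1)^2 + 1) ↔ 2e^(-t)cos(t); -4·1/((s + 1)^2 + 1) ↔ -4e^(-t)sin(t).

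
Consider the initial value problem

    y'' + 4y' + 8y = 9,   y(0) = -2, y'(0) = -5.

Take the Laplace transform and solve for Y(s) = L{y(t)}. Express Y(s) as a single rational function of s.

Y(s) = (-2*s^2 - 13*s + 9)/(s^3 + 4*s^2 + 8*s)

Transform both sides with L{·}.
The derivative rules (L{y''} = s^2 Y - s·y(0) - y'(0) and L{y'} = sY - y(0), with y(0) = -2, y'(0) = -5) turn the left side into (s^2 + 4*s + 8)Y - (-2*s - 13).
The right side is L{9} = 9/s.
So (s^2 + 4*s + 8)Y = 9/s + (-2*s - 13).
Isolate Y and clear denominators.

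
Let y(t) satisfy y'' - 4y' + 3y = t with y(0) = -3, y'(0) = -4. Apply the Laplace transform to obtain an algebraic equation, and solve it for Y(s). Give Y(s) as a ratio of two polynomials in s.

Y(s) = (-3*s^3 + 8*s^2 + 1)/(s^4 - 4*s^3 + 3*s^2)

Laplace-transform each side.
Using L{y''} = s^2 Y - s·y(0) - y'(0) and L{y'} = sY - y(0), with y(0) = -3, y'(0) = -4, the left side becomes (s^2 - 4*s + 3)Y - (-3*s + 8).
The right side is L{t} = s^(-2).
So (s^2 - 4*s + 3)Y = s^(-2) + (-3*s + 8).
Divide through and combine into a single rational function.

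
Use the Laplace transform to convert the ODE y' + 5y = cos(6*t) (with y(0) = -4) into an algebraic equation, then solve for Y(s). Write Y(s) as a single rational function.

Y(s) = (-4*s^2 + s - 144)/(s^3 + 5*s^2 + 36*s + 180)

Laplace-transform each side.
The derivative rules (L{y'} = sY - y(0) = sY - (-4)) turn the left side into (s + 5)Y - (-4).
The right side is L{cos(6*t)} = s/(s^2 + 36).
So (s + 5)Y = s/(s^2 + 36) + (-4).
Isolate Y and clear denominators.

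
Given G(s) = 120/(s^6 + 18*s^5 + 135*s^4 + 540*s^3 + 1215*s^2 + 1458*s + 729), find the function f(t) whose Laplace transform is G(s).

f(t) = t^5*exp(-3*t)

Rewrite the denominator: s^6 + 18*s^5 + 135*s^4 + 540*s^3 + 1215*s^2 + 1458*s + 729 = (s + 3)^6.
The form in (s + 3) signals a first-shifting-theorem factor e^(-3t).
Since L{t^5} = 5!/s^6 = 120/s^6, the inverse is t^5*e^(-3*t).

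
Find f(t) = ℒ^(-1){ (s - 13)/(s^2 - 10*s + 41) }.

Complete the square in the denominator: s^2 - 10*s + 41 = (s - 5)^2 + 4^2.
Split the numerator to match: s - 13 = 1·(s - 5) - 2·4.
Invert each term: 1·(s - 5)/((s - 5)^2 + 16) ↔ e^(5t)cos(4t); -2·4/((s - 5)^2 + 16) ↔ -2e^(5t)sin(4t).

f(t) = -2*exp(5*t)*sin(4*t) + exp(5*t)*cos(4*t)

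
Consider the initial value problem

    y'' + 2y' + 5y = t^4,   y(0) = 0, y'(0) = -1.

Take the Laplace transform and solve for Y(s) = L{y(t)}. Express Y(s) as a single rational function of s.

Y(s) = (-s^5 + 24)/(s^7 + 2*s^6 + 5*s^5)

Take the Laplace transform of both sides.
Using L{y''} = s^2 Y - s·y(0) - y'(0) and L{y'} = sY - y(0), with y(0) = 0, y'(0) = -1, the left side becomes (s^2 + 2*s + 5)Y - (-1).
The right side is L{t^4} = 24/s^5.
So (s^2 + 2*s + 5)Y = 24/s^5 + (-1).
Isolate Y and clear denominators.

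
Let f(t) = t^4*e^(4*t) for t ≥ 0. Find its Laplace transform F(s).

L{t^4} = 4!/s^5 = 24/s^5.
By the first shifting theorem, multiplying by e^(4t) replaces s with s - 4.

F(s) = 24/(s - 4)^5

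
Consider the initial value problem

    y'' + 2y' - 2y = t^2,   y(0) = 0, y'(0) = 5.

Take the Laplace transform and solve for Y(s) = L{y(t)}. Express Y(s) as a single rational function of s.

Y(s) = (5*s^3 + 2)/(s^5 + 2*s^4 - 2*s^3)

Apply the Laplace transform to the equation.
With L{y''} = s^2 Y - s·y(0) - y'(0) and L{y'} = sY - y(0), with y(0) = 0, y'(0) = 5: the LHS transforms to (s^2 + 2*s - 2)Y - (5).
The right side is L{t^2} = 2/s^3.
So (s^2 + 2*s - 2)Y = 2/s^3 + (5).
Solve for Y(s) and write it as one ratio of polynomials.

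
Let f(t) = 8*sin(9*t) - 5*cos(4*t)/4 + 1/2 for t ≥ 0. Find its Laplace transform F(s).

Apply the Laplace transform termwise.
(8)·[L{sin(9t)} = 9/(s^2 + 81)]; L{1/2} = (1/2)/s; (-5/4)·[L{cos(4t)} = s/(s^2 + 16)].

F(s) = -5*s/(4*(s^2 + 16)) + 72/(s^2 + 81) + 1/(2*s)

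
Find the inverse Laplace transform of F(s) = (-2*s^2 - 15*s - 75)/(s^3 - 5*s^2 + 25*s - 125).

-4*exp(5*t) - sin(5*t) + 2*cos(5*t)

Factor the denominator: s^3 - 5*s^2 + 25*s - 125 = (s - 5)*(s^2 + 25).
Partial fraction decomposition gives [-4/(s - 5)] + [2*s/(s^2 + 25)] + [-5/(s^2 + 25)].
Invert each term: -4/(s - 5) ↔ -4e^(5t); 2·s/(s^2 + 25) ↔ 2cos(5t); -1·5/(s^2 + 25) ↔ -sin(5t).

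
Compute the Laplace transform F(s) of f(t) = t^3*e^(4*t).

L{t^3} = 3!/s^4 = 6/s^4.
By the first shifting theorem, multiplying by e^(4t) replaces s with s - 4.

F(s) = 6/(s - 4)^4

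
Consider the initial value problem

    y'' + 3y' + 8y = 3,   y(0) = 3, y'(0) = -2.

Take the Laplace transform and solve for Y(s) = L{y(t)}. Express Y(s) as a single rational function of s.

Apply the Laplace transform to the equation.
Using L{y''} = s^2 Y - s·y(0) - y'(0) and L{y'} = sY - y(0), with y(0) = 3, y'(0) = -2, the left side becomes (s^2 + 3*s + 8)Y - (3*s + 7).
The right side is L{3} = 3/s.
So (s^2 + 3*s + 8)Y = 3/s + (3*s + 7).
Divide through and combine into a single rational function.

Y(s) = (3*s^2 + 7*s + 3)/(s^3 + 3*s^2 + 8*s)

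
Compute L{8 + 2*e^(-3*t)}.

2/(s + 3) + 8/s

The transform is linear, so treat each term independently.
L{8} = 8/s; (2)·[L{e^(-3t)} = 1/(s + 3)].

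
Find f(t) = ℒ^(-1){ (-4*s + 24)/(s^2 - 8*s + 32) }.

f(t) = 2*exp(4*t)*sin(4*t) - 4*exp(4*t)*cos(4*t)

Complete the square in the denominator: s^2 - 8*s + 32 = (s - 4)^2 + 4^2.
Split the numerator to match: -4*s + 24 = -4·(s - 4) + 2·4.
Invert each term: -4·(s - 4)/((s - 4)^2 + 16) ↔ -4e^(4t)cos(4t); 2·4/((s - 4)^2 + 16) ↔ 2e^(4t)sin(4t).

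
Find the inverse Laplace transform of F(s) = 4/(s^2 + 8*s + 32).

Rewrite the denominator: s^2 + 8*s + 32 = (s + 4)^2 + 16.
The form in (s + 4) signals a first-shifting-theorem factor e^(-4t).
Since L{sin(4t)} = 4/(s^2 + 16), the inverse is e^(-4*t)*sin(4*t).

exp(-4*t)*sin(4*t)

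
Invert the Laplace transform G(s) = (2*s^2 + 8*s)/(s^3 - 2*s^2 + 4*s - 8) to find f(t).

f(t) = 3*exp(2*t) + 3*sin(2*t) - cos(2*t)

Factor the denominator: s^3 - 2*s^2 + 4*s - 8 = (s - 2)*(s^2 + 4).
Partial fraction decomposition gives [3/(s - 2)] + [-s/(s^2 + 4)] + [6/(s^2 + 4)].
Invert each term: 3/(s - 2) ↔ 3e^(2t); -1·s/(s^2 + 4) ↔ -cos(2t); 3·2/(s^2 + 4) ↔ 3sin(2t).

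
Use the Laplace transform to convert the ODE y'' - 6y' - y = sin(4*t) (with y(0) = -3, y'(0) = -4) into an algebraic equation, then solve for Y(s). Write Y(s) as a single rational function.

Laplace-transform each side.
With L{y''} = s^2 Y - s·y(0) - y'(0) and L{y'} = sY - y(0), with y(0) = -3, y'(0) = -4: the LHS transforms to (s^2 - 6*s - 1)Y - (-3*s + 14).
The right side is L{sin(4*t)} = 4/(s^2 + 16).
So (s^2 - 6*s - 1)Y = 4/(s^2 + 16) + (-3*s + 14).
Isolate Y and clear denominators.

Y(s) = (-3*s^3 + 14*s^2 - 48*s + 228)/(s^4 - 6*s^3 + 15*s^2 - 96*s - 16)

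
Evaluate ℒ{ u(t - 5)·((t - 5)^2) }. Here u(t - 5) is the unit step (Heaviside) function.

2*exp(-5*s)/s^3

By the second shifting theorem, L{u(t - c)·g(t - c)} = e^(-cs)·G(s) with c = 5 and G(s) = L{g(t)}.
L{t^2} = 2!/s^3 = 2/s^3.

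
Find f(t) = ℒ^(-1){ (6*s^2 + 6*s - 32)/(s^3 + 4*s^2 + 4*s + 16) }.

f(t) = -5*sin(2*t) + 4*cos(2*t) + 2*exp(-4*t)

Factor the denominator: s^3 + 4*s^2 + 4*s + 16 = (s + 4)*(s^2 + 4).
Partial fraction decomposition gives [2/(s + 4)] + [4*s/(s^2 + 4)] + [-10/(s^2 + 4)].
Invert each term: 2/(s + 4) ↔ 2e^(-4t); 4·s/(s^2 + 4) ↔ 4cos(2t); -5·2/(s^2 + 4) ↔ -5sin(2t).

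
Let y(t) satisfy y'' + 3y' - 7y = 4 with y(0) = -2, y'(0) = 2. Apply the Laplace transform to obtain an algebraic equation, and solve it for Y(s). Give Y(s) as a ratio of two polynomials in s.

Y(s) = (-2*s^2 - 4*s + 4)/(s^3 + 3*s^2 - 7*s)

Transform both sides with L{·}.
With L{y''} = s^2 Y - s·y(0) - y'(0) and L{y'} = sY - y(0), with y(0) = -2, y'(0) = 2: the LHS transforms to (s^2 + 3*s - 7)Y - (-2*s - 4).
The right side is L{4} = 4/s.
So (s^2 + 3*s - 7)Y = 4/s + (-2*s - 4).
Isolate Y and clear denominators.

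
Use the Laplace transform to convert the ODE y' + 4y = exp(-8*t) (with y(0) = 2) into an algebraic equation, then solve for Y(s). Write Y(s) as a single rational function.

Apply the Laplace transform to the equation.
With L{y'} = sY - y(0) = sY - 2: the LHS transforms to (s + 4)Y - (2).
The right side is L{exp(-8*t)} = 1/(s + 8).
So (s + 4)Y = 1/(s + 8) + (2).
Solve for Y(s) and write it as one ratio of polynomials.

Y(s) = (2*s + 17)/(s^2 + 12*s + 32)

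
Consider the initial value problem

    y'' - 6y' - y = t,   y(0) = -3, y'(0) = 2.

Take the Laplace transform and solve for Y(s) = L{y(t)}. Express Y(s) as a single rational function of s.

Y(s) = (-3*s^3 + 20*s^2 + 1)/(s^4 - 6*s^3 - s^2)

Laplace-transform each side.
With L{y''} = s^2 Y - s·y(0) - y'(0) and L{y'} = sY - y(0), with y(0) = -3, y'(0) = 2: the LHS transforms to (s^2 - 6*s - 1)Y - (-3*s + 20).
The right side is L{t} = s^(-2).
So (s^2 - 6*s - 1)Y = s^(-2) + (-3*s + 20).
Solve for Y(s) and write it as one ratio of polynomials.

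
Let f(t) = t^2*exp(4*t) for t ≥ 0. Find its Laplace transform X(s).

X(s) = 2/(s - 4)^3

L{e^(4t)} = 1/(s - 4).
Then apply L{t^2·g(t)} = (-1)^2 d^2/ds^2[G(s)] with G(s) = 1/(s - 4):
differentiating 2 times and applying the sign gives 2/(s - 4)^3.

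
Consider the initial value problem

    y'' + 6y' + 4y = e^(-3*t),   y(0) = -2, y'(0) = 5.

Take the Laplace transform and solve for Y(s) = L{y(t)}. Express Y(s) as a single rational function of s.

Take the Laplace transform of both sides.
The derivative rules (L{y''} = s^2 Y - s·y(0) - y'(0) and L{y'} = sY - y(0), with y(0) = -2, y'(0) = 5) turn the left side into (s^2 + 6*s + 4)Y - (-2*s - 7).
The right side is L{e^(-3*t)} = 1/(s + 3).
So (s^2 + 6*s + 4)Y = 1/(s + 3) + (-2*s - 7).
Divide through and combine into a single rational function.

Y(s) = (-2*s^2 - 13*s - 20)/(s^3 + 9*s^2 + 22*s + 12)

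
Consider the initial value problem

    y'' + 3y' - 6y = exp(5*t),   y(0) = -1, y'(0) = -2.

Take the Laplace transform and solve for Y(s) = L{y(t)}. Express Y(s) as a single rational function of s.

Laplace-transform each side.
With L{y''} = s^2 Y - s·y(0) - y'(0) and L{y'} = sY - y(0), with y(0) = -1, y'(0) = -2: the LHS transforms to (s^2 + 3*s - 6)Y - (-s - 5).
The right side is L{exp(5*t)} = 1/(s - 5).
So (s^2 + 3*s - 6)Y = 1/(s - 5) + (-s - 5).
Isolate Y and clear denominators.

Y(s) = (-s^2 + 26)/(s^3 - 2*s^2 - 21*s + 30)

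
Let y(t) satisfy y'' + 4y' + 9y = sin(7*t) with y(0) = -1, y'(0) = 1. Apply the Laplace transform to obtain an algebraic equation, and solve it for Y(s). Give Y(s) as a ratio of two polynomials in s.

Laplace-transform each side.
The derivative rules (L{y''} = s^2 Y - s·y(0) - y'(0) and L{y'} = sY - y(0), with y(0) = -1, y'(0) = 1) turn the left side into (s^2 + 4*s + 9)Y - (-s - 3).
The right side is L{sin(7*t)} = 7/(s^2 + 49).
So (s^2 + 4*s + 9)Y = 7/(s^2 + 49) + (-s - 3).
Isolate Y and clear denominators.

Y(s) = (-s^3 - 3*s^2 - 49*s - 140)/(s^4 + 4*s^3 + 58*s^2 + 196*s + 441)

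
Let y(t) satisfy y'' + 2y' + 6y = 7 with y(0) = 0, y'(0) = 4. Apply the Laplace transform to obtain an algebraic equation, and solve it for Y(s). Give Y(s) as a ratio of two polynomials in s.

Y(s) = (4*s + 7)/(s^3 + 2*s^2 + 6*s)

Transform both sides with L{·}.
Using L{y''} = s^2 Y - s·y(0) - y'(0) and L{y'} = sY - y(0), with y(0) = 0, y'(0) = 4, the left side becomes (s^2 + 2*s + 6)Y - (4).
The right side is L{7} = 7/s.
So (s^2 + 2*s + 6)Y = 7/s + (4).
Isolate Y and clear denominators.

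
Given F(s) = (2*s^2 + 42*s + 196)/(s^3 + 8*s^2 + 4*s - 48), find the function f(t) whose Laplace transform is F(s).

f(t) = 6*exp(2*t) - 5*exp(-4*t) + exp(-6*t)

Factor the denominator: s^3 + 8*s^2 + 4*s - 48 = (s - 2)*(s + 4)*(s + 6).
Partial fraction decomposition gives [-5/(s + 4)] + [6/(s - 2)] + [1/(s + 6)].
Invert each term: -5/(s + 4) ↔ -5e^(-4t); 6/(s - 2) ↔ 6e^(2t); 1/(s + 6) ↔ e^(-6t).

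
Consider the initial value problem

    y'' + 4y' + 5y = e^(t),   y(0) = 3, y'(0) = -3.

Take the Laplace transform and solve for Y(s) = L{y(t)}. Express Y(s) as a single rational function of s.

Y(s) = (3*s^2 + 6*s - 8)/(s^3 + 3*s^2 + s - 5)

Take the Laplace transform of both sides.
The derivative rules (L{y''} = s^2 Y - s·y(0) - y'(0) and L{y'} = sY - y(0), with y(0) = 3, y'(0) = -3) turn the left side into (s^2 + 4*s + 5)Y - (3*s + 9).
The right side is L{e^(t)} = 1/(s - 1).
So (s^2 + 4*s + 5)Y = 1/(s - 1) + (3*s + 9).
Divide through and combine into a single rational function.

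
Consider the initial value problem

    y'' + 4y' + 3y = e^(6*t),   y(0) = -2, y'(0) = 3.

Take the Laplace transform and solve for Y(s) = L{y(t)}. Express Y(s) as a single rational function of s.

Y(s) = (-2*s^2 + 7*s + 31)/(s^3 - 2*s^2 - 21*s - 18)

Laplace-transform each side.
With L{y''} = s^2 Y - s·y(0) - y'(0) and L{y'} = sY - y(0), with y(0) = -2, y'(0) = 3: the LHS transforms to (s^2 + 4*s + 3)Y - (-2*s - 5).
The right side is L{e^(6*t)} = 1/(s - 6).
So (s^2 + 4*s + 3)Y = 1/(s - 6) + (-2*s - 5).
Solve for Y(s) and write it as one ratio of polynomials.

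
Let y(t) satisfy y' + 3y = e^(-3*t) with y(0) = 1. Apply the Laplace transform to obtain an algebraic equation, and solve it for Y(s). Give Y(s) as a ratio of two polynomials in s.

Transform both sides with L{·}.
With L{y'} = sY - y(0) = sY - 1: the LHS transforms to (s + 3)Y - (1).
The right side is L{e^(-3*t)} = 1/(s + 3).
So (s + 3)Y = 1/(s + 3) + (1).
Divide through and combine into a single rational function.

Y(s) = (s + 4)/(s^2 + 6*s + 9)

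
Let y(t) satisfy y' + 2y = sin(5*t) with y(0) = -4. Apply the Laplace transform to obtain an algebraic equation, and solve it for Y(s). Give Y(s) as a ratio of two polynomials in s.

Laplace-transform each side.
The derivative rules (L{y'} = sY - y(0) = sY - (-4)) turn the left side into (s + 2)Y - (-4).
The right side is L{sin(5*t)} = 5/(s^2 + 25).
So (s + 2)Y = 5/(s^2 + 25) + (-4).
Divide through and combine into a single rational function.

Y(s) = (-4*s^2 - 95)/(s^3 + 2*s^2 + 25*s + 50)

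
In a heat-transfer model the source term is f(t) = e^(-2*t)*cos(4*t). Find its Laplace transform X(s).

L{cos(4t)} = s/(s^2 + 16).
By the first shifting theorem, multiplying by e^(-2t) replaces s with s + 2.

X(s) = (s + 2)/((s + 2)^2 + 16)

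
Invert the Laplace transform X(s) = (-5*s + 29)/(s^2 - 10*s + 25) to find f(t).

f(t) = 4*t*exp(5*t) - 5*exp(5*t)

Factor the denominator: s^2 - 10*s + 25 = (s - 5)^2.
Partial fraction decomposition gives [-5/(s - 5)] + [4/(s - 5)^2].
Invert each term: -5/(s - 5) ↔ -5e^(5t); 4/(s - 5)^2 ↔ 4t·e^(5t).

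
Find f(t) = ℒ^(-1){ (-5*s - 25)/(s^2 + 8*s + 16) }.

f(t) = -5*t*exp(-4*t) - 5*exp(-4*t)

Factor the denominator: s^2 + 8*s + 16 = (s + 4)^2.
Partial fraction decomposition gives [-5/(s + 4)] + [-5/(s + 4)^2].
Invert each term: -5/(s + 4) ↔ -5e^(-4t); -5/(s + 4)^2 ↔ -5t·e^(-4t).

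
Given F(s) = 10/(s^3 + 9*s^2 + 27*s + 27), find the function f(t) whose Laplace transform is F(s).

f(t) = 5*t^2*exp(-3*t)

Rewrite the denominator: s^3 + 9*s^2 + 27*s + 27 = (s + 3)^3.
The form in (s + 3) signals a first-shifting-theorem factor e^(-3t).
Since L{t^2} = 2!/s^3 = 2/s^3, the inverse is t^2*e^(-3*t), scaled by 5.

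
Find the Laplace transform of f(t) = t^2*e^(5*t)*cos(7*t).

L{cos(7t)} = s/(s^2 + 49).
Multiplying by e^(5t) shifts s → s - 5, so L{e^(5*t)*cos(7*t)} = (s - 5)/((s - 5)^2 + 49).
Then apply L{t^2·g(t)} = (-1)^2 d^2/ds^2[H(s)] with H(s) = (s - 5)/((s - 5)^2 + 49):
differentiating 2 times and applying the sign gives 2*(s - 5)*(s^2 - 10*s - 122)/(s^2 - 10*s + 74)^3.

2*(s - 5)*(s^2 - 10*s - 122)/(s^2 - 10*s + 74)^3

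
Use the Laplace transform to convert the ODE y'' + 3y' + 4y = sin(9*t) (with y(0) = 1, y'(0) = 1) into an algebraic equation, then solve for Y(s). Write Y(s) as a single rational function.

Y(s) = (s^3 + 4*s^2 + 81*s + 333)/(s^4 + 3*s^3 + 85*s^2 + 243*s + 324)

Transform both sides with L{·}.
The derivative rules (L{y''} = s^2 Y - s·y(0) - y'(0) and L{y'} = sY - y(0), with y(0) = 1, y'(0) = 1) turn the left side into (s^2 + 3*s + 4)Y - (s + 4).
The right side is L{sin(9*t)} = 9/(s^2 + 81).
So (s^2 + 3*s + 4)Y = 9/(s^2 + 81) + (s + 4).
Divide through and combine into a single rational function.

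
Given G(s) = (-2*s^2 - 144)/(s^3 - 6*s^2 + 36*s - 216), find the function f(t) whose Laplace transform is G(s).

Factor the denominator: s^3 - 6*s^2 + 36*s - 216 = (s - 6)*(s^2 + 36).
Partial fraction decomposition gives [-3/(s - 6)] + [s/(s^2 + 36)] + [6/(s^2 + 36)].
Invert each term: -3/(s - 6) ↔ -3e^(6t); 1·s/(s^2 + 36) ↔ cos(6t); 1·6/(s^2 + 36) ↔ sin(6t).

f(t) = -3*exp(6*t) + sin(6*t) + cos(6*t)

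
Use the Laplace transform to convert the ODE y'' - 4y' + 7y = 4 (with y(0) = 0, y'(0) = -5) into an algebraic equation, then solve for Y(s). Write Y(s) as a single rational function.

Y(s) = (-5*s + 4)/(s^3 - 4*s^2 + 7*s)

Laplace-transform each side.
Using L{y''} = s^2 Y - s·y(0) - y'(0) and L{y'} = sY - y(0), with y(0) = 0, y'(0) = -5, the left side becomes (s^2 - 4*s + 7)Y - (-5).
The right side is L{4} = 4/s.
So (s^2 - 4*s + 7)Y = 4/s + (-5).
Divide through and combine into a single rational function.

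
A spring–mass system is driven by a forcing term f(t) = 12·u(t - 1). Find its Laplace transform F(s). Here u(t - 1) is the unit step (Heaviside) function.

By the second shifting theorem, L{u(t - c)·g(t - c)} = e^(-cs)·G(s) with c = 1 and G(s) = L{g(t)}.
L{12} = 12/s.

F(s) = 12*exp(-s)/s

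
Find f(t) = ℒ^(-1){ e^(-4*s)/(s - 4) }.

f(t) = Heaviside(t - 4)*(exp(4*t - 16))

The factor e^(-4s) signals a time shift by c = 4 (second shifting theorem).
L{e^(4t)} = 1/(s - 4), so L^-1{1/(s - 4)} = e^(4*t).
Hence the inverse is u(t - 4) times that function evaluated at t - 4.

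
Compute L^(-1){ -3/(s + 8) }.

Since L{e^(-8t)} = 1/(s + 8), the inverse is e^(-8*t), scaled by -3.

-3*exp(-8*t)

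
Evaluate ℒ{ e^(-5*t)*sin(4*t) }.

L{sin(4t)} = 4/(s^2 + 16).
By the first shifting theorem, multiplying by e^(-5t) replaces s with s + 5.

4/((s + 5)^2 + 16)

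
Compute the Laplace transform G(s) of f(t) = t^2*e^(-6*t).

L{e^(-6t)} = 1/(s + 6).
Then apply L{t^2·g(t)} = (-1)^2 d^2/ds^2[H(s)] with H(s) = 1/(s + 6):
differentiating 2 times and applying the sign gives 2/(s + 6)^3.

G(s) = 2/(s + 6)^3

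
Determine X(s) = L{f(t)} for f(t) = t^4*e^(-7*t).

L{t^4} = 4!/s^5 = 24/s^5.
By the first shifting theorem, multiplying by e^(-7t) replaces s with s + 7.

X(s) = 24/(s + 7)^5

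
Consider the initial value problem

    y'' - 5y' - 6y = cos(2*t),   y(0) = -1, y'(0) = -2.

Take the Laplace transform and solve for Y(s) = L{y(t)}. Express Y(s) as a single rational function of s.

Take the Laplace transform of both sides.
The derivative rules (L{y''} = s^2 Y - s·y(0) - y'(0) and L{y'} = sY - y(0), with y(0) = -1, y'(0) = -2) turn the left side into (s^2 - 5*s - 6)Y - (-s + 3).
The right side is L{cos(2*t)} = s/(s^2 + 4).
So (s^2 - 5*s - 6)Y = s/(s^2 + 4) + (-s + 3).
Isolate Y and clear denominators.

Y(s) = (-s^3 + 3*s^2 - 3*s + 12)/(s^4 - 5*s^3 - 2*s^2 - 20*s - 24)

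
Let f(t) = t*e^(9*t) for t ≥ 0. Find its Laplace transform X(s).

L{e^(9t)} = 1/(s - 9).
Then apply L{t·g(t)} = -d/ds[G(s)] with G(s) = 1/(s - 9):
differentiating 1 time and applying the sign gives (s - 9)^(-2).

X(s) = (s - 9)^(-2)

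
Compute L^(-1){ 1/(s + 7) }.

Since L{e^(-7t)} = 1/(s + 7), the inverse is e^(-7*t).

exp(-7*t)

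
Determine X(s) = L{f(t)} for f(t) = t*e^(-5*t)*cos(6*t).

X(s) = (s - 1)*(s + 11)/(s^2 + 10*s + 61)^2

L{cos(6t)} = s/(s^2 + 36).
Multiplying by e^(-5t) shifts s → s + 5, so L{e^(-5*t)*cos(6*t)} = (s + 5)/((s + 5)^2 + 36).
Then apply L{t·g(t)} = -d/ds[G(s)] with G(s) = (s + 5)/((s + 5)^2 + 36):
differentiating 1 time and applying the sign gives (s - 1)*(s + 11)/(s^2 + 10*s + 61)^2.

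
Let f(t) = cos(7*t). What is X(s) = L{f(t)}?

X(s) = s/(s^2 + 49)

L{cos(7t)} = s/(s^2 + 49).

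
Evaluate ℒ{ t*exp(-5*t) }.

(s + 5)^(-2)

L{e^(-5t)} = 1/(s + 5).
Then apply L{t·g(t)} = -d/ds[G(s)] with G(s) = 1/(s + 5):
differentiating 1 time and applying the sign gives (s + 5)^(-2).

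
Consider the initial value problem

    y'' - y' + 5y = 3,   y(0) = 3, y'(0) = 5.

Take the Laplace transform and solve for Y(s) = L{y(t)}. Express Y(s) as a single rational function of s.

Apply the Laplace transform to the equation.
Using L{y''} = s^2 Y - s·y(0) - y'(0) and L{y'} = sY - y(0), with y(0) = 3, y'(0) = 5, the left side becomes (s^2 - s + 5)Y - (3*s + 2).
The right side is L{3} = 3/s.
So (s^2 - s + 5)Y = 3/s + (3*s + 2).
Solve for Y(s) and write it as one ratio of polynomials.

Y(s) = (3*s^2 + 2*s + 3)/(s^3 - s^2 + 5*s)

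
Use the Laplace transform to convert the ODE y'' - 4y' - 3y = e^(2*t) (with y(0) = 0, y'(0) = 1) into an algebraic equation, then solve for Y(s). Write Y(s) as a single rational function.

Transform both sides with L{·}.
With L{y''} = s^2 Y - s·y(0) - y'(0) and L{y'} = sY - y(0), with y(0) = 0, y'(0) = 1: the LHS transforms to (s^2 - 4*s - 3)Y - (1).
The right side is L{e^(2*t)} = 1/(s - 2).
So (s^2 - 4*s - 3)Y = 1/(s - 2) + (1).
Solve for Y(s) and write it as one ratio of polynomials.

Y(s) = (s - 1)/(s^3 - 6*s^2 + 5*s + 6)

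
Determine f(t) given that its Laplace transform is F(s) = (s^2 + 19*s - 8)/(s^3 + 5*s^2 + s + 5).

f(t) = -sin(t) + 4*cos(t) - 3*exp(-5*t)

Factor the denominator: s^3 + 5*s^2 + s + 5 = (s + 5)*(s^2 + 1).
Partial fraction decomposition gives [-3/(s + 5)] + [4*s/(s^2 + 1)] + [-1/(s^2 + 1)].
Invert each term: -3/(s + 5) ↔ -3e^(-5t); 4·s/(s^2 + 1) ↔ 4cos(t); -1·1/(s^2 + 1) ↔ -sin(t).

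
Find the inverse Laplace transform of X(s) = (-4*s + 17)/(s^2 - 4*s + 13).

Complete the square in the denominator: s^2 - 4*s + 13 = (s - 2)^2 + 3^2.
Split the numerator to match: -4*s + 17 = -4·(s - 2) + 3·3.
Invert each term: -4·(s - 2)/((s - 2)^2 + 9) ↔ -4e^(2t)cos(3t); 3·3/((s - 2)^2 + 9) ↔ 3e^(2t)sin(3t).

3*exp(2*t)*sin(3*t) - 4*exp(2*t)*cos(3*t)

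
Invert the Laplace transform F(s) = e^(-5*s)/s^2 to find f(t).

The factor e^(-5s) signals a time shift by c = 5 (second shifting theorem).
L{t} = 1!/s^2 = 1/s^2, so L^-1{s^(-2)} = t.
Hence the inverse is u(t - 5) times that function evaluated at t - 5.

f(t) = Heaviside(t - 5)*(t - 5)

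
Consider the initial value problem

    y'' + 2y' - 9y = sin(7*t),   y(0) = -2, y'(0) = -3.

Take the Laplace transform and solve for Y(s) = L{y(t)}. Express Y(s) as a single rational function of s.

Y(s) = (-2*s^3 - 7*s^2 - 98*s - 336)/(s^4 + 2*s^3 + 40*s^2 + 98*s - 441)

Transform both sides with L{·}.
The derivative rules (L{y''} = s^2 Y - s·y(0) - y'(0) and L{y'} = sY - y(0), with y(0) = -2, y'(0) = -3) turn the left side into (s^2 + 2*s - 9)Y - (-2*s - 7).
The right side is L{sin(7*t)} = 7/(s^2 + 49).
So (s^2 + 2*s - 9)Y = 7/(s^2 + 49) + (-2*s - 7).
Isolate Y and clear denominators.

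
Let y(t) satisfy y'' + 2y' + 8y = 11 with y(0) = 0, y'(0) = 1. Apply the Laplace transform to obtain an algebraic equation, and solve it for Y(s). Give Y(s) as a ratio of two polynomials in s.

Y(s) = (s + 11)/(s^3 + 2*s^2 + 8*s)

Take the Laplace transform of both sides.
Using L{y''} = s^2 Y - s·y(0) - y'(0) and L{y'} = sY - y(0), with y(0) = 0, y'(0) = 1, the left side becomes (s^2 + 2*s + 8)Y - (1).
The right side is L{11} = 11/s.
So (s^2 + 2*s + 8)Y = 11/s + (1).
Divide through and combine into a single rational function.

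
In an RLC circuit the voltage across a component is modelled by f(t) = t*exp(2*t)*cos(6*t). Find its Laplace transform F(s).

L{cos(6t)} = s/(s^2 + 36).
Multiplying by e^(2t) shifts s → s - 2, so L{exp(2*t)*cos(6*t)} = (s - 2)/((s - 2)^2 + 36).
Then apply L{t·g(t)} = -d/ds[G(s)] with G(s) = (s - 2)/((s - 2)^2 + 36):
differentiating 1 time and applying the sign gives (s - 8)*(s + 4)/(s^2 - 4*s + 40)^2.

F(s) = (s - 8)*(s + 4)/(s^2 - 4*s + 40)^2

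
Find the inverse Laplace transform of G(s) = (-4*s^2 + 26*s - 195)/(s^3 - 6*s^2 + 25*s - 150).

-3*exp(6*t) + 4*sin(5*t) - cos(5*t)

Factor the denominator: s^3 - 6*s^2 + 25*s - 150 = (s - 6)*(s^2 + 25).
Partial fraction decomposition gives [-3/(s - 6)] + [-s/(s^2 + 25)] + [20/(s^2 + 25)].
Invert each term: -3/(s - 6) ↔ -3e^(6t); -1·s/(s^2 + 25) ↔ -cos(5t); 4·5/(s^2 + 25) ↔ 4sin(5t).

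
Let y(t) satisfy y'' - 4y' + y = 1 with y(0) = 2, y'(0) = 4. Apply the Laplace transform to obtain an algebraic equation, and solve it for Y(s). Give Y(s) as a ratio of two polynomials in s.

Y(s) = (2*s^2 - 4*s + 1)/(s^3 - 4*s^2 + s)

Apply the Laplace transform to the equation.
With L{y''} = s^2 Y - s·y(0) - y'(0) and L{y'} = sY - y(0), with y(0) = 2, y'(0) = 4: the LHS transforms to (s^2 - 4*s + 1)Y - (2*s - 4).
The right side is L{1} = 1/s.
So (s^2 - 4*s + 1)Y = 1/s + (2*s - 4).
Solve for Y(s) and write it as one ratio of polynomials.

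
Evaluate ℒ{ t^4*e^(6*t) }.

L{t^4} = 4!/s^5 = 24/s^5.
By the first shifting theorem, multiplying by e^(6t) replaces s with s - 6.

24/(s - 6)^5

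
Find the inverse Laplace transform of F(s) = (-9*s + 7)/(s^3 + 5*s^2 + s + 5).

Factor the denominator: s^3 + 5*s^2 + s + 5 = (s + 5)*(s^2 + 1).
Partial fraction decomposition gives [2/(s + 5)] + [-2*s/(s^2 + 1)] + [1/(s^2 + 1)].
Invert each term: 2/(s + 5) ↔ 2e^(-5t); -2·s/(s^2 + 1) ↔ -2cos(t); 1·1/(s^2 + 1) ↔ sin(t).

sin(t) - 2*cos(t) + 2*exp(-5*t)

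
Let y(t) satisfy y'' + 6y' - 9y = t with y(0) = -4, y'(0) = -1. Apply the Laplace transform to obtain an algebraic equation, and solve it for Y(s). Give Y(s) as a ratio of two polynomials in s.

Y(s) = (-4*s^3 - 25*s^2 + 1)/(s^4 + 6*s^3 - 9*s^2)

Transform both sides with L{·}.
With L{y''} = s^2 Y - s·y(0) - y'(0) and L{y'} = sY - y(0), with y(0) = -4, y'(0) = -1: the LHS transforms to (s^2 + 6*s - 9)Y - (-4*s - 25).
The right side is L{t} = s^(-2).
So (s^2 + 6*s - 9)Y = s^(-2) + (-4*s - 25).
Isolate Y and clear denominators.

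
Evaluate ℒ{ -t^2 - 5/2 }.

-5/(2*s) - 2/s^3

Apply the Laplace transform termwise.
L{-5/2} = (-5/2)/s; (-1)·[L{t^2} = 2!/s^3 = 2/s^3].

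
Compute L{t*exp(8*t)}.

(s - 8)^(-2)

L{e^(8t)} = 1/(s - 8).
Then apply L{t·g(t)} = -d/ds[G(s)] with G(s) = 1/(s - 8):
differentiating 1 time and applying the sign gives (s - 8)^(-2).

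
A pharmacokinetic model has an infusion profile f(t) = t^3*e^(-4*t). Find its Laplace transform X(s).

X(s) = 6/(s + 4)^4

L{t^3} = 3!/s^4 = 6/s^4.
By the first shifting theorem, multiplying by e^(-4t) replaces s with s + 4.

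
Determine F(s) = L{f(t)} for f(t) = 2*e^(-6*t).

L{2} = 2/s.
By the first shifting theorem, multiplying by e^(-6t) replaces s with s + 6.

F(s) = 2/(s + 6)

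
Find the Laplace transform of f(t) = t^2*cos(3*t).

2*s*(s^2 - 27)/(s^2 + 9)^3

L{cos(3t)} = s/(s^2 + 9).
Then apply L{t^2·g(t)} = (-1)^2 d^2/ds^2[H(s)] with H(s) = s/(s^2 + 9):
differentiating 2 times and applying the sign gives 2*s*(s^2 - 27)/(s^2 + 9)^3.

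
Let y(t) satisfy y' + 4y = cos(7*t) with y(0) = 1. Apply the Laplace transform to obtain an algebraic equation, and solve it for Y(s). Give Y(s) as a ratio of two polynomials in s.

Y(s) = (s^2 + s + 49)/(s^3 + 4*s^2 + 49*s + 196)

Transform both sides with L{·}.
The derivative rules (L{y'} = sY - y(0) = sY - 1) turn the left side into (s + 4)Y - (1).
The right side is L{cos(7*t)} = s/(s^2 + 49).
So (s + 4)Y = s/(s^2 + 49) + (1).
Divide through and combine into a single rational function.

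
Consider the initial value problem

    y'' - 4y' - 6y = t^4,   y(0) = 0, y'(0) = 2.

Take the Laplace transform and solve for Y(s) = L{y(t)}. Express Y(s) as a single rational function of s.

Laplace-transform each side.
With L{y''} = s^2 Y - s·y(0) - y'(0) and L{y'} = sY - y(0), with y(0) = 0, y'(0) = 2: the LHS transforms to (s^2 - 4*s - 6)Y - (2).
The right side is L{t^4} = 24/s^5.
So (s^2 - 4*s - 6)Y = 24/s^5 + (2).
Divide through and combine into a single rational function.

Y(s) = (2*s^5 + 24)/(s^7 - 4*s^6 - 6*s^5)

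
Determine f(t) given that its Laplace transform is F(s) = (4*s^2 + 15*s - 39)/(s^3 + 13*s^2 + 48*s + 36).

Factor the denominator: s^3 + 13*s^2 + 48*s + 36 = (s + 1)*(s + 6)^2.
Partial fraction decomposition gives [6/(s + 6)] + [-3/(s + 6)^2] + [-2/(s + 1)].
Invert each term: 6/(s + 6) ↔ 6e^(-6t); -3/(s + 6)^2 ↔ -3t·e^(-6t); -2/(s + 1) ↔ -2e^(-t).

f(t) = -3*t*exp(-6*t) - 2*exp(-t) + 6*exp(-6*t)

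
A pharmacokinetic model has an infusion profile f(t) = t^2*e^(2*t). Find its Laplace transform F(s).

L{e^(2t)} = 1/(s - 2).
Then apply L{t^2·g(t)} = (-1)^2 d^2/ds^2[G(s)] with G(s) = 1/(s - 2):
differentiating 2 times and applying the sign gives 2/(s - 2)^3.

F(s) = 2/(s - 2)^3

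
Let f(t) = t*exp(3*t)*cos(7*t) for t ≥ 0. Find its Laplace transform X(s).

L{cos(7t)} = s/(s^2 + 49).
Multiplying by e^(3t) shifts s → s - 3, so L{exp(3*t)*cos(7*t)} = (s - 3)/((s - 3)^2 + 49).
Then apply L{t·g(t)} = -d/ds[G(s)] with G(s) = (s - 3)/((s - 3)^2 + 49):
differentiating 1 time and applying the sign gives (s - 10)*(s + 4)/(s^2 - 6*s + 58)^2.

X(s) = (s - 10)*(s + 4)/(s^2 - 6*s + 58)^2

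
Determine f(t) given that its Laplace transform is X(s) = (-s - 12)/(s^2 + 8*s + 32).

Complete the square in the denominator: s^2 + 8*s + 32 = (s + 4)^2 + 4^2.
Split the numerator to match: -s - 12 = -1·(s + 4) - 2·4.
Invert each term: -1·(s + 4)/((s + 4)^2 + 16) ↔ -e^(-4t)cos(4t); -2·4/((s + 4)^2 + 16) ↔ -2e^(-4t)sin(4t).

f(t) = -2*exp(-4*t)*sin(4*t) - exp(-4*t)*cos(4*t)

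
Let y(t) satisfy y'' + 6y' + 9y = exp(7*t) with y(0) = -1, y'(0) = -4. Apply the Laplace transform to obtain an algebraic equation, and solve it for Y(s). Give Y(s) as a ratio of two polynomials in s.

Laplace-transform each side.
Using L{y''} = s^2 Y - s·y(0) - y'(0) and L{y'} = sY - y(0), with y(0) = -1, y'(0) = -4, the left side becomes (s^2 + 6*s + 9)Y - (-s - 10).
The right side is L{exp(7*t)} = 1/(s - 7).
So (s^2 + 6*s + 9)Y = 1/(s - 7) + (-s - 10).
Solve for Y(s) and write it as one ratio of polynomials.

Y(s) = (-s^2 - 3*s + 71)/(s^3 - s^2 - 33*s - 63)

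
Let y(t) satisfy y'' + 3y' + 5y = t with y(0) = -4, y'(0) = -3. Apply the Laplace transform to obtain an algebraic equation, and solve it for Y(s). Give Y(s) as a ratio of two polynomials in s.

Y(s) = (-4*s^3 - 15*s^2 + 1)/(s^4 + 3*s^3 + 5*s^2)

Take the Laplace transform of both sides.
Using L{y''} = s^2 Y - s·y(0) - y'(0) and L{y'} = sY - y(0), with y(0) = -4, y'(0) = -3, the left side becomes (s^2 + 3*s + 5)Y - (-4*s - 15).
The right side is L{t} = s^(-2).
So (s^2 + 3*s + 5)Y = s^(-2) + (-4*s - 15).
Isolate Y and clear denominators.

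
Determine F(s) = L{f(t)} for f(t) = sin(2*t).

L{sin(2t)} = 2/(s^2 + 4).

F(s) = 2/(s^2 + 4)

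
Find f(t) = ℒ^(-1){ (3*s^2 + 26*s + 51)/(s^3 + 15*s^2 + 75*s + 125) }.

Factor the denominator: s^3 + 15*s^2 + 75*s + 125 = (s + 5)^3.
Partial fraction decomposition gives [3/(s + 5)] + [-4/(s + 5)^2] + [-4/(s + 5)^3].
Invert each term: 3/(s + 5) ↔ 3e^(-5t); -4/(s + 5)^2 ↔ -4t·e^(-5t); -4/(s + 5)^3 ↔ (-2)t^2·e^(-5t).

f(t) = -2*t^2*exp(-5*t) - 4*t*exp(-5*t) + 3*exp(-5*t)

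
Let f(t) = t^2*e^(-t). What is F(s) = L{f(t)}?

F(s) = 2/(s + 1)^3

L{e^(-t)} = 1/(s + 1).
Then apply L{t^2·g(t)} = (-1)^2 d^2/ds^2[G(s)] with G(s) = 1/(s + 1):
differentiating 2 times and applying the sign gives 2/(s + 1)^3.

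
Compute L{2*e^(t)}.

L{2} = 2/s.
By the first shifting theorem, multiplying by e^(t) replaces s with s - 1.

2/(s - 1)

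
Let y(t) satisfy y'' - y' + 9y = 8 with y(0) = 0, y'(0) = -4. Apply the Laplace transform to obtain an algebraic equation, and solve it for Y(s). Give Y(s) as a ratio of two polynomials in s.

Apply the Laplace transform to the equation.
Using L{y''} = s^2 Y - s·y(0) - y'(0) and L{y'} = sY - y(0), with y(0) = 0, y'(0) = -4, the left side becomes (s^2 - s + 9)Y - (-4).
The right side is L{8} = 8/s.
So (s^2 - s + 9)Y = 8/s + (-4).
Divide through and combine into a single rational function.

Y(s) = (-4*s + 8)/(s^3 - s^2 + 9*s)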